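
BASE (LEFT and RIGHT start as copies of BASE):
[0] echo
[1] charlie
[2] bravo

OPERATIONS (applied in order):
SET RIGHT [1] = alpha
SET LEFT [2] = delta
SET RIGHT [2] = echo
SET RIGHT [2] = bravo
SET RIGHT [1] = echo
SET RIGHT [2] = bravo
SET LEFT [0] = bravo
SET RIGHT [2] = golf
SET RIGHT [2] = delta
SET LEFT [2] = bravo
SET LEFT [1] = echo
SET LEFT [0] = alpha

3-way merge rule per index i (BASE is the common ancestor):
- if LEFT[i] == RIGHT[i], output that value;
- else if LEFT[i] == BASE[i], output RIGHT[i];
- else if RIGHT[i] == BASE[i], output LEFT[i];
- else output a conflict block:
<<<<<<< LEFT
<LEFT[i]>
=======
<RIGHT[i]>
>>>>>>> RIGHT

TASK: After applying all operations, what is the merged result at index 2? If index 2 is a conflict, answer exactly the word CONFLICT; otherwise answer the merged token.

Final LEFT:  [alpha, echo, bravo]
Final RIGHT: [echo, echo, delta]
i=0: L=alpha, R=echo=BASE -> take LEFT -> alpha
i=1: L=echo R=echo -> agree -> echo
i=2: L=bravo=BASE, R=delta -> take RIGHT -> delta
Index 2 -> delta

Answer: delta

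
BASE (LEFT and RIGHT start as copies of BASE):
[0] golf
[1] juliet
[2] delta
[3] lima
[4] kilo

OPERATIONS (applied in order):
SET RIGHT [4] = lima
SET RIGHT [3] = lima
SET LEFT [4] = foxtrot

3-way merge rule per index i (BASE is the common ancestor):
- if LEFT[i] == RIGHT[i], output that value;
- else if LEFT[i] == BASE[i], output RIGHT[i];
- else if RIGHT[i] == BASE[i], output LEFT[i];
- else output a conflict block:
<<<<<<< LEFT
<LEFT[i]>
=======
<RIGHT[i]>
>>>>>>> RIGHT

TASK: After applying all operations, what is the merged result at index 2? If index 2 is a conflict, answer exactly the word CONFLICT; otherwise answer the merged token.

Final LEFT:  [golf, juliet, delta, lima, foxtrot]
Final RIGHT: [golf, juliet, delta, lima, lima]
i=0: L=golf R=golf -> agree -> golf
i=1: L=juliet R=juliet -> agree -> juliet
i=2: L=delta R=delta -> agree -> delta
i=3: L=lima R=lima -> agree -> lima
i=4: BASE=kilo L=foxtrot R=lima all differ -> CONFLICT
Index 2 -> delta

Answer: delta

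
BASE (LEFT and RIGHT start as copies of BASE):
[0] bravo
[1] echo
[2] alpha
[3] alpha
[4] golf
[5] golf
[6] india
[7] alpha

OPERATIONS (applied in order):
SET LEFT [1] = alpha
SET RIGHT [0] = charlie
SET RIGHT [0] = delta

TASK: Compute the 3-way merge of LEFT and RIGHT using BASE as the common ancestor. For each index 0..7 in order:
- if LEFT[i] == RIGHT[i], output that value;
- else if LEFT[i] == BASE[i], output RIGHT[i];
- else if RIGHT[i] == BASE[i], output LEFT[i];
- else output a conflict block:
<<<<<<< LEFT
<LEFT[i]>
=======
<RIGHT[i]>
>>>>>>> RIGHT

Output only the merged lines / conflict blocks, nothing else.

Answer: delta
alpha
alpha
alpha
golf
golf
india
alpha

Derivation:
Final LEFT:  [bravo, alpha, alpha, alpha, golf, golf, india, alpha]
Final RIGHT: [delta, echo, alpha, alpha, golf, golf, india, alpha]
i=0: L=bravo=BASE, R=delta -> take RIGHT -> delta
i=1: L=alpha, R=echo=BASE -> take LEFT -> alpha
i=2: L=alpha R=alpha -> agree -> alpha
i=3: L=alpha R=alpha -> agree -> alpha
i=4: L=golf R=golf -> agree -> golf
i=5: L=golf R=golf -> agree -> golf
i=6: L=india R=india -> agree -> india
i=7: L=alpha R=alpha -> agree -> alpha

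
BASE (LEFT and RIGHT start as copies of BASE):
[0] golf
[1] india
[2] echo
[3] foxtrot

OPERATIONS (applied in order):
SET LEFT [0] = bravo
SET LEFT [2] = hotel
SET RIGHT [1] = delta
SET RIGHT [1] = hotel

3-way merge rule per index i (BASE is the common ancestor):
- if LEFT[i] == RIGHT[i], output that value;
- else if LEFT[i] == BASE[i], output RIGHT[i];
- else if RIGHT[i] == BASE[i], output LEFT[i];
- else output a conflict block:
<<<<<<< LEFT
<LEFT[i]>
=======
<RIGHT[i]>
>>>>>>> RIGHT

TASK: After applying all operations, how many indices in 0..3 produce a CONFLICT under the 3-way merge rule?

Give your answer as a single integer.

Final LEFT:  [bravo, india, hotel, foxtrot]
Final RIGHT: [golf, hotel, echo, foxtrot]
i=0: L=bravo, R=golf=BASE -> take LEFT -> bravo
i=1: L=india=BASE, R=hotel -> take RIGHT -> hotel
i=2: L=hotel, R=echo=BASE -> take LEFT -> hotel
i=3: L=foxtrot R=foxtrot -> agree -> foxtrot
Conflict count: 0

Answer: 0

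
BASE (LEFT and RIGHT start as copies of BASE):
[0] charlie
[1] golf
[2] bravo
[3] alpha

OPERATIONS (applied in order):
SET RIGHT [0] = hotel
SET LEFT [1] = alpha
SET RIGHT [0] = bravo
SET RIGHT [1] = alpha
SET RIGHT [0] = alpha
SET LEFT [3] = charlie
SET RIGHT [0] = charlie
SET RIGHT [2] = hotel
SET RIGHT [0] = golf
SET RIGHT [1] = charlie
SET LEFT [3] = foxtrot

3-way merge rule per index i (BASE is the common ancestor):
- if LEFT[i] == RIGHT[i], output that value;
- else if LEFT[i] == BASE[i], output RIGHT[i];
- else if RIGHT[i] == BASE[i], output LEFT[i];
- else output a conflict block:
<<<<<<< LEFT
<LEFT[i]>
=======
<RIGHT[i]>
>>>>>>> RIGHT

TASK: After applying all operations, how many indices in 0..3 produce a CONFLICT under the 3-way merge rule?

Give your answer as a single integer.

Final LEFT:  [charlie, alpha, bravo, foxtrot]
Final RIGHT: [golf, charlie, hotel, alpha]
i=0: L=charlie=BASE, R=golf -> take RIGHT -> golf
i=1: BASE=golf L=alpha R=charlie all differ -> CONFLICT
i=2: L=bravo=BASE, R=hotel -> take RIGHT -> hotel
i=3: L=foxtrot, R=alpha=BASE -> take LEFT -> foxtrot
Conflict count: 1

Answer: 1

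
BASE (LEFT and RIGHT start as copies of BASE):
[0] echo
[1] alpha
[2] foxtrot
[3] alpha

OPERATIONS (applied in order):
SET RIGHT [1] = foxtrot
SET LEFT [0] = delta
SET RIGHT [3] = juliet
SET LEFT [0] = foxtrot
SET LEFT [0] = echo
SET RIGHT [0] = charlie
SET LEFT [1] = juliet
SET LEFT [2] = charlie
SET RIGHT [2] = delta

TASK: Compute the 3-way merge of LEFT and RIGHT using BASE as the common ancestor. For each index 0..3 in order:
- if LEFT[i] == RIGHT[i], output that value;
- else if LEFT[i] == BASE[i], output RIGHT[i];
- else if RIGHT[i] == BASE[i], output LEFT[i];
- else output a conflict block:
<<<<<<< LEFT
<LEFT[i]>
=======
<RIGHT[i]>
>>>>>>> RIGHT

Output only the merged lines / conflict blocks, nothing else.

Answer: charlie
<<<<<<< LEFT
juliet
=======
foxtrot
>>>>>>> RIGHT
<<<<<<< LEFT
charlie
=======
delta
>>>>>>> RIGHT
juliet

Derivation:
Final LEFT:  [echo, juliet, charlie, alpha]
Final RIGHT: [charlie, foxtrot, delta, juliet]
i=0: L=echo=BASE, R=charlie -> take RIGHT -> charlie
i=1: BASE=alpha L=juliet R=foxtrot all differ -> CONFLICT
i=2: BASE=foxtrot L=charlie R=delta all differ -> CONFLICT
i=3: L=alpha=BASE, R=juliet -> take RIGHT -> juliet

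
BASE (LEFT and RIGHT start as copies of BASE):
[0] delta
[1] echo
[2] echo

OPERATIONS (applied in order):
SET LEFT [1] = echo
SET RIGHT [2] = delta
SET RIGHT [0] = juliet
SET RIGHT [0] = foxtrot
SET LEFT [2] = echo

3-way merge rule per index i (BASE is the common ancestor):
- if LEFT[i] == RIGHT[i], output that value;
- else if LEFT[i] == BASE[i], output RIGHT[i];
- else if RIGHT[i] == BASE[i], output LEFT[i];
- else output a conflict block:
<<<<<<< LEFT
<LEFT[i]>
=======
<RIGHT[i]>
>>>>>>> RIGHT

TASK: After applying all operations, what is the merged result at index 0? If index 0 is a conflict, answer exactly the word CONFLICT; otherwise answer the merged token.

Answer: foxtrot

Derivation:
Final LEFT:  [delta, echo, echo]
Final RIGHT: [foxtrot, echo, delta]
i=0: L=delta=BASE, R=foxtrot -> take RIGHT -> foxtrot
i=1: L=echo R=echo -> agree -> echo
i=2: L=echo=BASE, R=delta -> take RIGHT -> delta
Index 0 -> foxtrot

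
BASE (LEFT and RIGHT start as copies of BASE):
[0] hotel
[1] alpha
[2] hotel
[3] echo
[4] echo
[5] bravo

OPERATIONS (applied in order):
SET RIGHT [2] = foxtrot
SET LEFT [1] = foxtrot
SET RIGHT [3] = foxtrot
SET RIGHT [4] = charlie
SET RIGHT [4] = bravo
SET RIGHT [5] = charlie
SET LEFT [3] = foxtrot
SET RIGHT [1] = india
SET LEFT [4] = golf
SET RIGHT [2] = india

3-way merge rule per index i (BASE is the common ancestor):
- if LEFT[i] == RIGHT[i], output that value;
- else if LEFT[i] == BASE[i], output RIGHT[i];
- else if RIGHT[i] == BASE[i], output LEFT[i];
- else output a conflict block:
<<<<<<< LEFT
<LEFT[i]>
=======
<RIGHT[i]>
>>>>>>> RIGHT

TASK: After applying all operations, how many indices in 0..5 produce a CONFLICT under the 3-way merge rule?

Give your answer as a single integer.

Final LEFT:  [hotel, foxtrot, hotel, foxtrot, golf, bravo]
Final RIGHT: [hotel, india, india, foxtrot, bravo, charlie]
i=0: L=hotel R=hotel -> agree -> hotel
i=1: BASE=alpha L=foxtrot R=india all differ -> CONFLICT
i=2: L=hotel=BASE, R=india -> take RIGHT -> india
i=3: L=foxtrot R=foxtrot -> agree -> foxtrot
i=4: BASE=echo L=golf R=bravo all differ -> CONFLICT
i=5: L=bravo=BASE, R=charlie -> take RIGHT -> charlie
Conflict count: 2

Answer: 2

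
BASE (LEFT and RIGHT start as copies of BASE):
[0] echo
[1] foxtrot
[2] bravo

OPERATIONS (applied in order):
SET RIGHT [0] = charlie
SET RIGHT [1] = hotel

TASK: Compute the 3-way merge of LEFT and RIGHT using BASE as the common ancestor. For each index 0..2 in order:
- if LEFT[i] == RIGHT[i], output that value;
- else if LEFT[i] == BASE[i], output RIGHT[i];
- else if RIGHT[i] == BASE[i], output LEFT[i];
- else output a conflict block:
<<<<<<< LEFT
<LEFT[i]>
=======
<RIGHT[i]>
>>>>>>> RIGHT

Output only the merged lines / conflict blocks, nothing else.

Final LEFT:  [echo, foxtrot, bravo]
Final RIGHT: [charlie, hotel, bravo]
i=0: L=echo=BASE, R=charlie -> take RIGHT -> charlie
i=1: L=foxtrot=BASE, R=hotel -> take RIGHT -> hotel
i=2: L=bravo R=bravo -> agree -> bravo

Answer: charlie
hotel
bravo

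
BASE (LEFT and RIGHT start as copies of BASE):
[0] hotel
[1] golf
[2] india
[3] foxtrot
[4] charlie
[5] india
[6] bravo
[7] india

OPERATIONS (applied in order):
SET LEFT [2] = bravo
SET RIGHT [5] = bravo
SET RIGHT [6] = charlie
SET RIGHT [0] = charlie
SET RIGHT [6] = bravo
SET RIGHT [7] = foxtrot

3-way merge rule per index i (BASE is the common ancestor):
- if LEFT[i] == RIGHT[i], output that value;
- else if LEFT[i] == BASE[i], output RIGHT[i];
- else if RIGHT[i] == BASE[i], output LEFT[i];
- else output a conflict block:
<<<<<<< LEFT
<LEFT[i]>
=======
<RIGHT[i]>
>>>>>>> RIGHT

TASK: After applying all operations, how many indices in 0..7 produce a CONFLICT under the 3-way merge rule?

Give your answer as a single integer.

Final LEFT:  [hotel, golf, bravo, foxtrot, charlie, india, bravo, india]
Final RIGHT: [charlie, golf, india, foxtrot, charlie, bravo, bravo, foxtrot]
i=0: L=hotel=BASE, R=charlie -> take RIGHT -> charlie
i=1: L=golf R=golf -> agree -> golf
i=2: L=bravo, R=india=BASE -> take LEFT -> bravo
i=3: L=foxtrot R=foxtrot -> agree -> foxtrot
i=4: L=charlie R=charlie -> agree -> charlie
i=5: L=india=BASE, R=bravo -> take RIGHT -> bravo
i=6: L=bravo R=bravo -> agree -> bravo
i=7: L=india=BASE, R=foxtrot -> take RIGHT -> foxtrot
Conflict count: 0

Answer: 0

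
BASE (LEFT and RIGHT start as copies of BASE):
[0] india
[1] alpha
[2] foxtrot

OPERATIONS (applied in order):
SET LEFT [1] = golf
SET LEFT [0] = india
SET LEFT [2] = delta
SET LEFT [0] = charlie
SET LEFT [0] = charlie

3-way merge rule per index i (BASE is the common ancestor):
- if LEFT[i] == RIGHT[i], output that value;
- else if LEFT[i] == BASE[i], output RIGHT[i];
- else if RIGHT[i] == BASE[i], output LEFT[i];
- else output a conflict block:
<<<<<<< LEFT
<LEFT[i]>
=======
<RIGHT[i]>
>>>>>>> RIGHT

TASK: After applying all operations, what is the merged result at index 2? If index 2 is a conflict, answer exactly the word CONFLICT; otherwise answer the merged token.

Answer: delta

Derivation:
Final LEFT:  [charlie, golf, delta]
Final RIGHT: [india, alpha, foxtrot]
i=0: L=charlie, R=india=BASE -> take LEFT -> charlie
i=1: L=golf, R=alpha=BASE -> take LEFT -> golf
i=2: L=delta, R=foxtrot=BASE -> take LEFT -> delta
Index 2 -> delta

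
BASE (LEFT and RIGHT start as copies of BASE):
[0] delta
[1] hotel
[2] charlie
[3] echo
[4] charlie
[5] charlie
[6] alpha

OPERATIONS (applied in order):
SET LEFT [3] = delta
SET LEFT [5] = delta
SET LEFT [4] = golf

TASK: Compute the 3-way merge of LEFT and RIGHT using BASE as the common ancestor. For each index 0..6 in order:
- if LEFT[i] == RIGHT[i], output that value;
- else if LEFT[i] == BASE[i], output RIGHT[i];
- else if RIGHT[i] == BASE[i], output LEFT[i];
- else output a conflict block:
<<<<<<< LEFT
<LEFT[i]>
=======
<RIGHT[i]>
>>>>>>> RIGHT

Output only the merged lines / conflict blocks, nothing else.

Final LEFT:  [delta, hotel, charlie, delta, golf, delta, alpha]
Final RIGHT: [delta, hotel, charlie, echo, charlie, charlie, alpha]
i=0: L=delta R=delta -> agree -> delta
i=1: L=hotel R=hotel -> agree -> hotel
i=2: L=charlie R=charlie -> agree -> charlie
i=3: L=delta, R=echo=BASE -> take LEFT -> delta
i=4: L=golf, R=charlie=BASE -> take LEFT -> golf
i=5: L=delta, R=charlie=BASE -> take LEFT -> delta
i=6: L=alpha R=alpha -> agree -> alpha

Answer: delta
hotel
charlie
delta
golf
delta
alpha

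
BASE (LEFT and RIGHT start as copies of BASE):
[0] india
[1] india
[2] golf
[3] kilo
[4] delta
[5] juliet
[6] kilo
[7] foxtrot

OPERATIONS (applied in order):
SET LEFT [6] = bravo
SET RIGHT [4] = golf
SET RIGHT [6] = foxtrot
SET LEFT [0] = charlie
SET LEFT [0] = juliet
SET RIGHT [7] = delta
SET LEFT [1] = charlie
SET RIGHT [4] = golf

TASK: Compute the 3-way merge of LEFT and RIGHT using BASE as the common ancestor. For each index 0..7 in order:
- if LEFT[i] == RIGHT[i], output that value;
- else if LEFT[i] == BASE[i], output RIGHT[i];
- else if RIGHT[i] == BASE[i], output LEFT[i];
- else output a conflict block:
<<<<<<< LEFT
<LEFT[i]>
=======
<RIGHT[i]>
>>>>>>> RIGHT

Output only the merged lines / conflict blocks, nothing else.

Answer: juliet
charlie
golf
kilo
golf
juliet
<<<<<<< LEFT
bravo
=======
foxtrot
>>>>>>> RIGHT
delta

Derivation:
Final LEFT:  [juliet, charlie, golf, kilo, delta, juliet, bravo, foxtrot]
Final RIGHT: [india, india, golf, kilo, golf, juliet, foxtrot, delta]
i=0: L=juliet, R=india=BASE -> take LEFT -> juliet
i=1: L=charlie, R=india=BASE -> take LEFT -> charlie
i=2: L=golf R=golf -> agree -> golf
i=3: L=kilo R=kilo -> agree -> kilo
i=4: L=delta=BASE, R=golf -> take RIGHT -> golf
i=5: L=juliet R=juliet -> agree -> juliet
i=6: BASE=kilo L=bravo R=foxtrot all differ -> CONFLICT
i=7: L=foxtrot=BASE, R=delta -> take RIGHT -> delta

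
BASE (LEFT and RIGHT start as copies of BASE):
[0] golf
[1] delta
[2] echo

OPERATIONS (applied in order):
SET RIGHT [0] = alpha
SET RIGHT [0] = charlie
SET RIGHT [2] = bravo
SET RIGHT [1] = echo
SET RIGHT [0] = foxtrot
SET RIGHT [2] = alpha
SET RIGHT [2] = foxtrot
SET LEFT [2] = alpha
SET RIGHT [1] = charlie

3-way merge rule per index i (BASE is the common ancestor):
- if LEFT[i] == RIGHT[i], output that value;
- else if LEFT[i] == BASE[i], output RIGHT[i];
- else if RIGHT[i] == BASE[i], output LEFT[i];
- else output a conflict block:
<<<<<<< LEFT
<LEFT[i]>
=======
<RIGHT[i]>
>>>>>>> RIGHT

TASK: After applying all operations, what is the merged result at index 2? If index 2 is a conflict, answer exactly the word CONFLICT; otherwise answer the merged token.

Answer: CONFLICT

Derivation:
Final LEFT:  [golf, delta, alpha]
Final RIGHT: [foxtrot, charlie, foxtrot]
i=0: L=golf=BASE, R=foxtrot -> take RIGHT -> foxtrot
i=1: L=delta=BASE, R=charlie -> take RIGHT -> charlie
i=2: BASE=echo L=alpha R=foxtrot all differ -> CONFLICT
Index 2 -> CONFLICT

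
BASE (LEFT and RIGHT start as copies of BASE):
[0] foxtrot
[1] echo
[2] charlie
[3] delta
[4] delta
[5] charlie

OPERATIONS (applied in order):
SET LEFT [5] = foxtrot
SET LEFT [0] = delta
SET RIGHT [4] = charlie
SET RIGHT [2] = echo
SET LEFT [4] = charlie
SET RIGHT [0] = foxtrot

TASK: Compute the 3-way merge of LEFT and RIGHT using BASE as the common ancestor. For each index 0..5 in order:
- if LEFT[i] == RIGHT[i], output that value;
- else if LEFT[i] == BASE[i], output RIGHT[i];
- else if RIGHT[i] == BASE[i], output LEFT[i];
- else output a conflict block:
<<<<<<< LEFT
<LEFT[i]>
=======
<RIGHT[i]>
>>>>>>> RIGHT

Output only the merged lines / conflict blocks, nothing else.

Final LEFT:  [delta, echo, charlie, delta, charlie, foxtrot]
Final RIGHT: [foxtrot, echo, echo, delta, charlie, charlie]
i=0: L=delta, R=foxtrot=BASE -> take LEFT -> delta
i=1: L=echo R=echo -> agree -> echo
i=2: L=charlie=BASE, R=echo -> take RIGHT -> echo
i=3: L=delta R=delta -> agree -> delta
i=4: L=charlie R=charlie -> agree -> charlie
i=5: L=foxtrot, R=charlie=BASE -> take LEFT -> foxtrot

Answer: delta
echo
echo
delta
charlie
foxtrot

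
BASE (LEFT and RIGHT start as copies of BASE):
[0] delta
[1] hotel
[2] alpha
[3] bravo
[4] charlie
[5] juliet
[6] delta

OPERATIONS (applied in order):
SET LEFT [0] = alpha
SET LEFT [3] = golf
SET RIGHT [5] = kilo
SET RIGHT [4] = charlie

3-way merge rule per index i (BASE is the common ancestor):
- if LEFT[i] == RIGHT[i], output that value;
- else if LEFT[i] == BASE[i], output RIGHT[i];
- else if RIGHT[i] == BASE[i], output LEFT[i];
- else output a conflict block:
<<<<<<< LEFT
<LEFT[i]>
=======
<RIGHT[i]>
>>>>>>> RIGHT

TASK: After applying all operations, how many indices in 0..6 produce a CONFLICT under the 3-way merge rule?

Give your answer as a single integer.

Final LEFT:  [alpha, hotel, alpha, golf, charlie, juliet, delta]
Final RIGHT: [delta, hotel, alpha, bravo, charlie, kilo, delta]
i=0: L=alpha, R=delta=BASE -> take LEFT -> alpha
i=1: L=hotel R=hotel -> agree -> hotel
i=2: L=alpha R=alpha -> agree -> alpha
i=3: L=golf, R=bravo=BASE -> take LEFT -> golf
i=4: L=charlie R=charlie -> agree -> charlie
i=5: L=juliet=BASE, R=kilo -> take RIGHT -> kilo
i=6: L=delta R=delta -> agree -> delta
Conflict count: 0

Answer: 0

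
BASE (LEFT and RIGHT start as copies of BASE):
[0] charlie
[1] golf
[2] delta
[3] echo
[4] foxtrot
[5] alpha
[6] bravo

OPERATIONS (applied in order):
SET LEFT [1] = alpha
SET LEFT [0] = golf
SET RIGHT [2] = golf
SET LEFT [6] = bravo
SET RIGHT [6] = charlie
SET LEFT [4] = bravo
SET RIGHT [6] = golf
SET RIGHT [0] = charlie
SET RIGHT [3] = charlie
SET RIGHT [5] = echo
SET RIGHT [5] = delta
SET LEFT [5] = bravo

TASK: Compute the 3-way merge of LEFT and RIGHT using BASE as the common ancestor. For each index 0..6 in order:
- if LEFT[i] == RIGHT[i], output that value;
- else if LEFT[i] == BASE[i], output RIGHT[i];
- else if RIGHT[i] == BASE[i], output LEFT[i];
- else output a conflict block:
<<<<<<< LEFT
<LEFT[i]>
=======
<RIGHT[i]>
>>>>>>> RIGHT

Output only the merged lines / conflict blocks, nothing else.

Final LEFT:  [golf, alpha, delta, echo, bravo, bravo, bravo]
Final RIGHT: [charlie, golf, golf, charlie, foxtrot, delta, golf]
i=0: L=golf, R=charlie=BASE -> take LEFT -> golf
i=1: L=alpha, R=golf=BASE -> take LEFT -> alpha
i=2: L=delta=BASE, R=golf -> take RIGHT -> golf
i=3: L=echo=BASE, R=charlie -> take RIGHT -> charlie
i=4: L=bravo, R=foxtrot=BASE -> take LEFT -> bravo
i=5: BASE=alpha L=bravo R=delta all differ -> CONFLICT
i=6: L=bravo=BASE, R=golf -> take RIGHT -> golf

Answer: golf
alpha
golf
charlie
bravo
<<<<<<< LEFT
bravo
=======
delta
>>>>>>> RIGHT
golf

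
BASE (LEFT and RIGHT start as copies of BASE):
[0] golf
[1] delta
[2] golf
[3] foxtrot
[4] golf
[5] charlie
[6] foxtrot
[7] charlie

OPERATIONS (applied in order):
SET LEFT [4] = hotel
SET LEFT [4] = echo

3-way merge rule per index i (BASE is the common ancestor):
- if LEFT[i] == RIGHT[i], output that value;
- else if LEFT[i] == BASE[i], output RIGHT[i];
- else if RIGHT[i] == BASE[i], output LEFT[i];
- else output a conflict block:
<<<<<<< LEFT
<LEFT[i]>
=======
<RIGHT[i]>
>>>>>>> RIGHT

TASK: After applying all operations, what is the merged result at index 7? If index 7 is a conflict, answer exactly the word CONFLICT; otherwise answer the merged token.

Final LEFT:  [golf, delta, golf, foxtrot, echo, charlie, foxtrot, charlie]
Final RIGHT: [golf, delta, golf, foxtrot, golf, charlie, foxtrot, charlie]
i=0: L=golf R=golf -> agree -> golf
i=1: L=delta R=delta -> agree -> delta
i=2: L=golf R=golf -> agree -> golf
i=3: L=foxtrot R=foxtrot -> agree -> foxtrot
i=4: L=echo, R=golf=BASE -> take LEFT -> echo
i=5: L=charlie R=charlie -> agree -> charlie
i=6: L=foxtrot R=foxtrot -> agree -> foxtrot
i=7: L=charlie R=charlie -> agree -> charlie
Index 7 -> charlie

Answer: charlie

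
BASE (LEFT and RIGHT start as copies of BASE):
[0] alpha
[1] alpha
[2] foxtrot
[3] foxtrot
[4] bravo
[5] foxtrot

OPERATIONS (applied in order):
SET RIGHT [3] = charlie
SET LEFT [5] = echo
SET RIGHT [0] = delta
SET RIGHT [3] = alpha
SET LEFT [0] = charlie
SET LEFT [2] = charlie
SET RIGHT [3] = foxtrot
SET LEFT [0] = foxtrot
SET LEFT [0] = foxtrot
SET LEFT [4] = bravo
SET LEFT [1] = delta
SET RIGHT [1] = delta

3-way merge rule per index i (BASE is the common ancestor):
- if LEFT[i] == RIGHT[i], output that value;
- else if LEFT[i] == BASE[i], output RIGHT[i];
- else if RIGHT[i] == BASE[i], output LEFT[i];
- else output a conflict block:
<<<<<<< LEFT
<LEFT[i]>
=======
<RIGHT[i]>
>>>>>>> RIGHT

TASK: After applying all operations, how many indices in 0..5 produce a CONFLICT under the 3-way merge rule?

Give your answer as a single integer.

Answer: 1

Derivation:
Final LEFT:  [foxtrot, delta, charlie, foxtrot, bravo, echo]
Final RIGHT: [delta, delta, foxtrot, foxtrot, bravo, foxtrot]
i=0: BASE=alpha L=foxtrot R=delta all differ -> CONFLICT
i=1: L=delta R=delta -> agree -> delta
i=2: L=charlie, R=foxtrot=BASE -> take LEFT -> charlie
i=3: L=foxtrot R=foxtrot -> agree -> foxtrot
i=4: L=bravo R=bravo -> agree -> bravo
i=5: L=echo, R=foxtrot=BASE -> take LEFT -> echo
Conflict count: 1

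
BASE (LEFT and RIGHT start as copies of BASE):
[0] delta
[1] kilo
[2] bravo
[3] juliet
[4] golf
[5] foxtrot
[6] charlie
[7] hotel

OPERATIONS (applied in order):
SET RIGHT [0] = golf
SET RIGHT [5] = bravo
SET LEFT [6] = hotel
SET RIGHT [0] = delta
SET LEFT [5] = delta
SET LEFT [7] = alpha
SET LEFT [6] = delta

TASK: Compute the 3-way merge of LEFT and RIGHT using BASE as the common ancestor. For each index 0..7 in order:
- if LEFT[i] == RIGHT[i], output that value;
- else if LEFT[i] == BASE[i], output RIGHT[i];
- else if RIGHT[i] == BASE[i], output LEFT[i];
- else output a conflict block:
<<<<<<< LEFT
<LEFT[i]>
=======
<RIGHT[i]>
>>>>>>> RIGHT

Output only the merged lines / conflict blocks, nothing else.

Answer: delta
kilo
bravo
juliet
golf
<<<<<<< LEFT
delta
=======
bravo
>>>>>>> RIGHT
delta
alpha

Derivation:
Final LEFT:  [delta, kilo, bravo, juliet, golf, delta, delta, alpha]
Final RIGHT: [delta, kilo, bravo, juliet, golf, bravo, charlie, hotel]
i=0: L=delta R=delta -> agree -> delta
i=1: L=kilo R=kilo -> agree -> kilo
i=2: L=bravo R=bravo -> agree -> bravo
i=3: L=juliet R=juliet -> agree -> juliet
i=4: L=golf R=golf -> agree -> golf
i=5: BASE=foxtrot L=delta R=bravo all differ -> CONFLICT
i=6: L=delta, R=charlie=BASE -> take LEFT -> delta
i=7: L=alpha, R=hotel=BASE -> take LEFT -> alpha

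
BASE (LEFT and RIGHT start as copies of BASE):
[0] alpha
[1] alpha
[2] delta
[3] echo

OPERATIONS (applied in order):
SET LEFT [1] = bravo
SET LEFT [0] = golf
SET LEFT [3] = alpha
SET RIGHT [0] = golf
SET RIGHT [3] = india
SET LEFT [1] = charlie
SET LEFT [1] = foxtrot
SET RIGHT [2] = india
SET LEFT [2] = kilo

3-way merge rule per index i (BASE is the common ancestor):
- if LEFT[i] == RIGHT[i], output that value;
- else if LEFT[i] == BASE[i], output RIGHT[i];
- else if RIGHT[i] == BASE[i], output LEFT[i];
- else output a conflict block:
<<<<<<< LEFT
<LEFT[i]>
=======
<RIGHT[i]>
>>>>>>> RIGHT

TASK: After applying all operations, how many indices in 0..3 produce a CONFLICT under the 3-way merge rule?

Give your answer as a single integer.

Answer: 2

Derivation:
Final LEFT:  [golf, foxtrot, kilo, alpha]
Final RIGHT: [golf, alpha, india, india]
i=0: L=golf R=golf -> agree -> golf
i=1: L=foxtrot, R=alpha=BASE -> take LEFT -> foxtrot
i=2: BASE=delta L=kilo R=india all differ -> CONFLICT
i=3: BASE=echo L=alpha R=india all differ -> CONFLICT
Conflict count: 2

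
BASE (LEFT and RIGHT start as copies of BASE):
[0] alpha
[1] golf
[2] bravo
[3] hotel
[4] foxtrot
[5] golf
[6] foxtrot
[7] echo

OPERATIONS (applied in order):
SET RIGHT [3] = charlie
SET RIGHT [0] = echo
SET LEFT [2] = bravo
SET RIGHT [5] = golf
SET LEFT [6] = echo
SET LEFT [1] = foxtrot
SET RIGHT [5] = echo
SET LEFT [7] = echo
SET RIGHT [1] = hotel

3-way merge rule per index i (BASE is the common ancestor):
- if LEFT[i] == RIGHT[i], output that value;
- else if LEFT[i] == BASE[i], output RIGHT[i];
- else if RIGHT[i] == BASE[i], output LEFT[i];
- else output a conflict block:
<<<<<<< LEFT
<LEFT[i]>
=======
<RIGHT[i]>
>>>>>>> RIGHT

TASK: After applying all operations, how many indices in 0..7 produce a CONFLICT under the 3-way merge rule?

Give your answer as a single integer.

Answer: 1

Derivation:
Final LEFT:  [alpha, foxtrot, bravo, hotel, foxtrot, golf, echo, echo]
Final RIGHT: [echo, hotel, bravo, charlie, foxtrot, echo, foxtrot, echo]
i=0: L=alpha=BASE, R=echo -> take RIGHT -> echo
i=1: BASE=golf L=foxtrot R=hotel all differ -> CONFLICT
i=2: L=bravo R=bravo -> agree -> bravo
i=3: L=hotel=BASE, R=charlie -> take RIGHT -> charlie
i=4: L=foxtrot R=foxtrot -> agree -> foxtrot
i=5: L=golf=BASE, R=echo -> take RIGHT -> echo
i=6: L=echo, R=foxtrot=BASE -> take LEFT -> echo
i=7: L=echo R=echo -> agree -> echo
Conflict count: 1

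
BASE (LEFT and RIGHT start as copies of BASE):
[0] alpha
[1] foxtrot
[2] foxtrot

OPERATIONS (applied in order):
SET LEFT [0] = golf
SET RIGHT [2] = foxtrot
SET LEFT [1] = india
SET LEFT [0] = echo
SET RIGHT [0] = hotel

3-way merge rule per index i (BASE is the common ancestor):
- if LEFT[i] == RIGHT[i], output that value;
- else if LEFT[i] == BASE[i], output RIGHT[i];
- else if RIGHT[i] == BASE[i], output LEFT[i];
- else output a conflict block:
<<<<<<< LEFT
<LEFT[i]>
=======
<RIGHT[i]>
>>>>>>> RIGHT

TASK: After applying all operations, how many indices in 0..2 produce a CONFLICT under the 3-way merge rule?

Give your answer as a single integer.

Answer: 1

Derivation:
Final LEFT:  [echo, india, foxtrot]
Final RIGHT: [hotel, foxtrot, foxtrot]
i=0: BASE=alpha L=echo R=hotel all differ -> CONFLICT
i=1: L=india, R=foxtrot=BASE -> take LEFT -> india
i=2: L=foxtrot R=foxtrot -> agree -> foxtrot
Conflict count: 1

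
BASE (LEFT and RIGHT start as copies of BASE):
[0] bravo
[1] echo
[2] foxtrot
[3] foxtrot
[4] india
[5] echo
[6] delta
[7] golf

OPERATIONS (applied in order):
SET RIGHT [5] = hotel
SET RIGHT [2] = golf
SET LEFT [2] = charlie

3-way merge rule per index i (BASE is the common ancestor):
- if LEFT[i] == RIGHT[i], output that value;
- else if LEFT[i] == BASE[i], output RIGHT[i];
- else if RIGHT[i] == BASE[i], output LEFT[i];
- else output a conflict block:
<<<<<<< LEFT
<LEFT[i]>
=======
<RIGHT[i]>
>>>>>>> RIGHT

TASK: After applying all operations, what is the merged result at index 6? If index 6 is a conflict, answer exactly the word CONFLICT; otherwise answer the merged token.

Answer: delta

Derivation:
Final LEFT:  [bravo, echo, charlie, foxtrot, india, echo, delta, golf]
Final RIGHT: [bravo, echo, golf, foxtrot, india, hotel, delta, golf]
i=0: L=bravo R=bravo -> agree -> bravo
i=1: L=echo R=echo -> agree -> echo
i=2: BASE=foxtrot L=charlie R=golf all differ -> CONFLICT
i=3: L=foxtrot R=foxtrot -> agree -> foxtrot
i=4: L=india R=india -> agree -> india
i=5: L=echo=BASE, R=hotel -> take RIGHT -> hotel
i=6: L=delta R=delta -> agree -> delta
i=7: L=golf R=golf -> agree -> golf
Index 6 -> delta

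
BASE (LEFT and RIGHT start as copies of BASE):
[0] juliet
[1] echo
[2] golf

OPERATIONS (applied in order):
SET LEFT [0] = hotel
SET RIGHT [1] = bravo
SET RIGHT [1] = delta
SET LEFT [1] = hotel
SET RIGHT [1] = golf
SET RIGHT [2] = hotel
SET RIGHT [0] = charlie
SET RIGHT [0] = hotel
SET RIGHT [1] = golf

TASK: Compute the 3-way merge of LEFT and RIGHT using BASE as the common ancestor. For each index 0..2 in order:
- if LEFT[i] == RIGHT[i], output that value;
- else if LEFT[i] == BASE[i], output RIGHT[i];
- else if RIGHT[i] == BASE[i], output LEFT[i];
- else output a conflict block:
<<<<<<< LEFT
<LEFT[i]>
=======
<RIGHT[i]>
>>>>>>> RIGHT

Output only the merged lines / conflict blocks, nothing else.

Answer: hotel
<<<<<<< LEFT
hotel
=======
golf
>>>>>>> RIGHT
hotel

Derivation:
Final LEFT:  [hotel, hotel, golf]
Final RIGHT: [hotel, golf, hotel]
i=0: L=hotel R=hotel -> agree -> hotel
i=1: BASE=echo L=hotel R=golf all differ -> CONFLICT
i=2: L=golf=BASE, R=hotel -> take RIGHT -> hotel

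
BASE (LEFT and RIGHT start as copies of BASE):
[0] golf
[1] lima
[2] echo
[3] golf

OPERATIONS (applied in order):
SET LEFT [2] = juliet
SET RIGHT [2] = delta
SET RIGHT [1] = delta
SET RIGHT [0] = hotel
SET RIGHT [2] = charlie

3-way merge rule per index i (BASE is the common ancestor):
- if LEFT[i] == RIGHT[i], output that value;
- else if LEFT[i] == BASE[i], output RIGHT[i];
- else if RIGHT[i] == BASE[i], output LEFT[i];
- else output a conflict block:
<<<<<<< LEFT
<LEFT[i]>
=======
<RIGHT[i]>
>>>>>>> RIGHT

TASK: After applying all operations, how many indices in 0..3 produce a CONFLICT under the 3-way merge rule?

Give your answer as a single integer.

Final LEFT:  [golf, lima, juliet, golf]
Final RIGHT: [hotel, delta, charlie, golf]
i=0: L=golf=BASE, R=hotel -> take RIGHT -> hotel
i=1: L=lima=BASE, R=delta -> take RIGHT -> delta
i=2: BASE=echo L=juliet R=charlie all differ -> CONFLICT
i=3: L=golf R=golf -> agree -> golf
Conflict count: 1

Answer: 1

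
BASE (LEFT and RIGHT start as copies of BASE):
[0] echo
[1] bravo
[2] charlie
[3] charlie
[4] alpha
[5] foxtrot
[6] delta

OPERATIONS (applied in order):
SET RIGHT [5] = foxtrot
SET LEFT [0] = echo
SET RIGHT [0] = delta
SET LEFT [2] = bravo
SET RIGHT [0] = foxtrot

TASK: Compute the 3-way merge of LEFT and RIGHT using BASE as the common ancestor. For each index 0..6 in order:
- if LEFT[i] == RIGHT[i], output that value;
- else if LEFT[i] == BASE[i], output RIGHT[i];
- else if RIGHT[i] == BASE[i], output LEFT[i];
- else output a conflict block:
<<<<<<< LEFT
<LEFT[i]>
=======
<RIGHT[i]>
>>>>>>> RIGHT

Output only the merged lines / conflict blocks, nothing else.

Answer: foxtrot
bravo
bravo
charlie
alpha
foxtrot
delta

Derivation:
Final LEFT:  [echo, bravo, bravo, charlie, alpha, foxtrot, delta]
Final RIGHT: [foxtrot, bravo, charlie, charlie, alpha, foxtrot, delta]
i=0: L=echo=BASE, R=foxtrot -> take RIGHT -> foxtrot
i=1: L=bravo R=bravo -> agree -> bravo
i=2: L=bravo, R=charlie=BASE -> take LEFT -> bravo
i=3: L=charlie R=charlie -> agree -> charlie
i=4: L=alpha R=alpha -> agree -> alpha
i=5: L=foxtrot R=foxtrot -> agree -> foxtrot
i=6: L=delta R=delta -> agree -> delta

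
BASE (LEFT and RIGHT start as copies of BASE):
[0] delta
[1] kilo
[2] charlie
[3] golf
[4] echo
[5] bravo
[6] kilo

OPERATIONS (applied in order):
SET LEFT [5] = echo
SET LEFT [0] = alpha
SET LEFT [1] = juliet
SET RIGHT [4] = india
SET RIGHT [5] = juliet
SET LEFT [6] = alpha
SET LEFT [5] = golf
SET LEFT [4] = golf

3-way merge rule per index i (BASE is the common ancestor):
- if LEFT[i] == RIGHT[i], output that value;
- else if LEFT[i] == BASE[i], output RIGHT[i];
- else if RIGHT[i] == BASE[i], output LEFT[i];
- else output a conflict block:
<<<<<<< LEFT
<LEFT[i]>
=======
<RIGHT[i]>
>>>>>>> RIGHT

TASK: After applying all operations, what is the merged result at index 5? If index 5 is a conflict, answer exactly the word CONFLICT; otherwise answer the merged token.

Answer: CONFLICT

Derivation:
Final LEFT:  [alpha, juliet, charlie, golf, golf, golf, alpha]
Final RIGHT: [delta, kilo, charlie, golf, india, juliet, kilo]
i=0: L=alpha, R=delta=BASE -> take LEFT -> alpha
i=1: L=juliet, R=kilo=BASE -> take LEFT -> juliet
i=2: L=charlie R=charlie -> agree -> charlie
i=3: L=golf R=golf -> agree -> golf
i=4: BASE=echo L=golf R=india all differ -> CONFLICT
i=5: BASE=bravo L=golf R=juliet all differ -> CONFLICT
i=6: L=alpha, R=kilo=BASE -> take LEFT -> alpha
Index 5 -> CONFLICT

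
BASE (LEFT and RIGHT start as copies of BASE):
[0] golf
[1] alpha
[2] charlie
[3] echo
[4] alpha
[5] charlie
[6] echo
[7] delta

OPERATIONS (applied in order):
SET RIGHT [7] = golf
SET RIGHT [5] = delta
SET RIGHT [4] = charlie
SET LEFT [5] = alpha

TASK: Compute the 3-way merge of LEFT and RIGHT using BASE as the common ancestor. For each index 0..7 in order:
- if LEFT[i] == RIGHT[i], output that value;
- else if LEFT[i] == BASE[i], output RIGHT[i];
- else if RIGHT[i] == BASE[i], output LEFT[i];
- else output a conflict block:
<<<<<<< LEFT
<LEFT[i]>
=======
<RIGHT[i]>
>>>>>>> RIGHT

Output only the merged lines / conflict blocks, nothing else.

Final LEFT:  [golf, alpha, charlie, echo, alpha, alpha, echo, delta]
Final RIGHT: [golf, alpha, charlie, echo, charlie, delta, echo, golf]
i=0: L=golf R=golf -> agree -> golf
i=1: L=alpha R=alpha -> agree -> alpha
i=2: L=charlie R=charlie -> agree -> charlie
i=3: L=echo R=echo -> agree -> echo
i=4: L=alpha=BASE, R=charlie -> take RIGHT -> charlie
i=5: BASE=charlie L=alpha R=delta all differ -> CONFLICT
i=6: L=echo R=echo -> agree -> echo
i=7: L=delta=BASE, R=golf -> take RIGHT -> golf

Answer: golf
alpha
charlie
echo
charlie
<<<<<<< LEFT
alpha
=======
delta
>>>>>>> RIGHT
echo
golf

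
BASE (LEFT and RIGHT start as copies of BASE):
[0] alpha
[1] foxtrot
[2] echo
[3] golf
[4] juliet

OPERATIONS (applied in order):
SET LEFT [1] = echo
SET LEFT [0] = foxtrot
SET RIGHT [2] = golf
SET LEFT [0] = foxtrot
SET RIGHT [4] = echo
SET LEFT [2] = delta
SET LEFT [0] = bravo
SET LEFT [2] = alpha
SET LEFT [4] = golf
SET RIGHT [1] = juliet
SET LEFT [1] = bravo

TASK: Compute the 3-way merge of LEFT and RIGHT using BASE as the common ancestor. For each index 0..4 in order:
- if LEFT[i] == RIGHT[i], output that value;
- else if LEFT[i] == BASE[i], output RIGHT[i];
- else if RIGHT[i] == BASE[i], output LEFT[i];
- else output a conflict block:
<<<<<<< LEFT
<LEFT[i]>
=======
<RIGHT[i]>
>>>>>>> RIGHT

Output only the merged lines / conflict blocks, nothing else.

Answer: bravo
<<<<<<< LEFT
bravo
=======
juliet
>>>>>>> RIGHT
<<<<<<< LEFT
alpha
=======
golf
>>>>>>> RIGHT
golf
<<<<<<< LEFT
golf
=======
echo
>>>>>>> RIGHT

Derivation:
Final LEFT:  [bravo, bravo, alpha, golf, golf]
Final RIGHT: [alpha, juliet, golf, golf, echo]
i=0: L=bravo, R=alpha=BASE -> take LEFT -> bravo
i=1: BASE=foxtrot L=bravo R=juliet all differ -> CONFLICT
i=2: BASE=echo L=alpha R=golf all differ -> CONFLICT
i=3: L=golf R=golf -> agree -> golf
i=4: BASE=juliet L=golf R=echo all differ -> CONFLICT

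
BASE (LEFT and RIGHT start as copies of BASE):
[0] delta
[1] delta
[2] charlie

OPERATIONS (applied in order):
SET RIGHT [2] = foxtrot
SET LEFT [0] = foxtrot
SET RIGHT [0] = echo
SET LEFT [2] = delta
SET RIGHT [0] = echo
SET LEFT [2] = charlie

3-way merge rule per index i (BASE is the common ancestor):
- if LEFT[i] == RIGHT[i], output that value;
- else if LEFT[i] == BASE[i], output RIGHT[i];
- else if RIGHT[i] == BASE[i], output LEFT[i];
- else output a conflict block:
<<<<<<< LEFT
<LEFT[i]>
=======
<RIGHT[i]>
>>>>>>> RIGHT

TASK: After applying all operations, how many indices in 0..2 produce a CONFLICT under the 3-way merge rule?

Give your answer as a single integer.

Final LEFT:  [foxtrot, delta, charlie]
Final RIGHT: [echo, delta, foxtrot]
i=0: BASE=delta L=foxtrot R=echo all differ -> CONFLICT
i=1: L=delta R=delta -> agree -> delta
i=2: L=charlie=BASE, R=foxtrot -> take RIGHT -> foxtrot
Conflict count: 1

Answer: 1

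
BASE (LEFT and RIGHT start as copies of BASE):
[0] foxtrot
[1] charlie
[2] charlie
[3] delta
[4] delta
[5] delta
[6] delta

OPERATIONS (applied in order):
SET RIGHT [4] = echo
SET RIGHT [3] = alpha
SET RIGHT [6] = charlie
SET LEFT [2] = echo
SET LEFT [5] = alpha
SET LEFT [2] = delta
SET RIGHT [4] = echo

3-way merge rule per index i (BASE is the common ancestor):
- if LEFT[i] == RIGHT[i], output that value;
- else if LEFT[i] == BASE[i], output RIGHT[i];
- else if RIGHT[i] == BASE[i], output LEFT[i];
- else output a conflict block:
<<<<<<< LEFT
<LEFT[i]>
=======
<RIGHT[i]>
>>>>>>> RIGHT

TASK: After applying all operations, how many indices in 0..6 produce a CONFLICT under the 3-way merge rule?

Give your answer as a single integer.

Answer: 0

Derivation:
Final LEFT:  [foxtrot, charlie, delta, delta, delta, alpha, delta]
Final RIGHT: [foxtrot, charlie, charlie, alpha, echo, delta, charlie]
i=0: L=foxtrot R=foxtrot -> agree -> foxtrot
i=1: L=charlie R=charlie -> agree -> charlie
i=2: L=delta, R=charlie=BASE -> take LEFT -> delta
i=3: L=delta=BASE, R=alpha -> take RIGHT -> alpha
i=4: L=delta=BASE, R=echo -> take RIGHT -> echo
i=5: L=alpha, R=delta=BASE -> take LEFT -> alpha
i=6: L=delta=BASE, R=charlie -> take RIGHT -> charlie
Conflict count: 0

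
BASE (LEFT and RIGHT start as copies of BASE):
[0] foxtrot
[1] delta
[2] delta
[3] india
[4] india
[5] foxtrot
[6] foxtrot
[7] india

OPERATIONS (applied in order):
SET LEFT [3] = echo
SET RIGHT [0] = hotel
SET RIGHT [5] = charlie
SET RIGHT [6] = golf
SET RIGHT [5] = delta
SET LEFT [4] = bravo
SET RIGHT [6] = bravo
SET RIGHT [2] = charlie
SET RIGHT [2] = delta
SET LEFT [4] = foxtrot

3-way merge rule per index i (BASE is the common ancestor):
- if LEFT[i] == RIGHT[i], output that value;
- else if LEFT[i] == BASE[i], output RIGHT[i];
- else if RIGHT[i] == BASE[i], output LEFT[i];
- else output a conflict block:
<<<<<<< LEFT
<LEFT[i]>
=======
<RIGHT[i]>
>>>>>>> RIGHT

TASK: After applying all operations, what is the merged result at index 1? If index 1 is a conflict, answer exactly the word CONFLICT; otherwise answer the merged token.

Answer: delta

Derivation:
Final LEFT:  [foxtrot, delta, delta, echo, foxtrot, foxtrot, foxtrot, india]
Final RIGHT: [hotel, delta, delta, india, india, delta, bravo, india]
i=0: L=foxtrot=BASE, R=hotel -> take RIGHT -> hotel
i=1: L=delta R=delta -> agree -> delta
i=2: L=delta R=delta -> agree -> delta
i=3: L=echo, R=india=BASE -> take LEFT -> echo
i=4: L=foxtrot, R=india=BASE -> take LEFT -> foxtrot
i=5: L=foxtrot=BASE, R=delta -> take RIGHT -> delta
i=6: L=foxtrot=BASE, R=bravo -> take RIGHT -> bravo
i=7: L=india R=india -> agree -> india
Index 1 -> delta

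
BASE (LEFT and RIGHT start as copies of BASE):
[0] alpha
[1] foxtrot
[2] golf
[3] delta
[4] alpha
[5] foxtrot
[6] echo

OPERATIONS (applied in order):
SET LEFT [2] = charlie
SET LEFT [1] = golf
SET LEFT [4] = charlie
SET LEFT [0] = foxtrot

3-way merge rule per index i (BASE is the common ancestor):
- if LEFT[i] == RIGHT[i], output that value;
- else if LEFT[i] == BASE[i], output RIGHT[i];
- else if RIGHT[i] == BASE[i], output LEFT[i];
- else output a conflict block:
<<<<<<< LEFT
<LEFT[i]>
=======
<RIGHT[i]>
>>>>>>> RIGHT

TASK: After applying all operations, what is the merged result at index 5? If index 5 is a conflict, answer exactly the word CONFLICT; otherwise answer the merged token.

Final LEFT:  [foxtrot, golf, charlie, delta, charlie, foxtrot, echo]
Final RIGHT: [alpha, foxtrot, golf, delta, alpha, foxtrot, echo]
i=0: L=foxtrot, R=alpha=BASE -> take LEFT -> foxtrot
i=1: L=golf, R=foxtrot=BASE -> take LEFT -> golf
i=2: L=charlie, R=golf=BASE -> take LEFT -> charlie
i=3: L=delta R=delta -> agree -> delta
i=4: L=charlie, R=alpha=BASE -> take LEFT -> charlie
i=5: L=foxtrot R=foxtrot -> agree -> foxtrot
i=6: L=echo R=echo -> agree -> echo
Index 5 -> foxtrot

Answer: foxtrot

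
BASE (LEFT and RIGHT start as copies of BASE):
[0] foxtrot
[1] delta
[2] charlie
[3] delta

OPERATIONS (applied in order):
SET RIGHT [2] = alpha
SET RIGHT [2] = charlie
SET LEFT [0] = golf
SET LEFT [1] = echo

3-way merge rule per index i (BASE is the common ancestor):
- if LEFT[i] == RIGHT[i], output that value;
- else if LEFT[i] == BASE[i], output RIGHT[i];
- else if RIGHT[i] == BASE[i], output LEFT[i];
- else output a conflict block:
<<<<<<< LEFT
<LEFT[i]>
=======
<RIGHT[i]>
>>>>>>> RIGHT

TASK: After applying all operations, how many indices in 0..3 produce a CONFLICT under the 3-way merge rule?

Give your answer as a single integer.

Answer: 0

Derivation:
Final LEFT:  [golf, echo, charlie, delta]
Final RIGHT: [foxtrot, delta, charlie, delta]
i=0: L=golf, R=foxtrot=BASE -> take LEFT -> golf
i=1: L=echo, R=delta=BASE -> take LEFT -> echo
i=2: L=charlie R=charlie -> agree -> charlie
i=3: L=delta R=delta -> agree -> delta
Conflict count: 0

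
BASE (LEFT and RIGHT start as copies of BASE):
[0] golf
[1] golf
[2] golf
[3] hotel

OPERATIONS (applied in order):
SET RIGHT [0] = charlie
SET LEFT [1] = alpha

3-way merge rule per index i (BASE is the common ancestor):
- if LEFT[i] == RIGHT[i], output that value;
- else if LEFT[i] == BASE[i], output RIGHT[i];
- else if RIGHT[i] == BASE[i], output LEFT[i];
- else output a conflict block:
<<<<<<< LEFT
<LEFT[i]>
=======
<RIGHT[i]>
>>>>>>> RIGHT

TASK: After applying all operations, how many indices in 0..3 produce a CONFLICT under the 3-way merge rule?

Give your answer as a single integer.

Answer: 0

Derivation:
Final LEFT:  [golf, alpha, golf, hotel]
Final RIGHT: [charlie, golf, golf, hotel]
i=0: L=golf=BASE, R=charlie -> take RIGHT -> charlie
i=1: L=alpha, R=golf=BASE -> take LEFT -> alpha
i=2: L=golf R=golf -> agree -> golf
i=3: L=hotel R=hotel -> agree -> hotel
Conflict count: 0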